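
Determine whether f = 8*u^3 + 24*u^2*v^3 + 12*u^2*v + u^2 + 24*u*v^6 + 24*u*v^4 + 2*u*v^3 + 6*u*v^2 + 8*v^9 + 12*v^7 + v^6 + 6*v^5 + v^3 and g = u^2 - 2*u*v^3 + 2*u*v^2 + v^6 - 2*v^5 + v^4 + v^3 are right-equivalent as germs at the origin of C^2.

Yes.

The Hessian of f at 0 is [[2, 0], [0, 0]] with rank 1, so corank 1. A Groebner basis of the Jacobian ideal J(f) in C{u,v} is {v^2, u}; counting standard monomials gives mu = 2. Corank 1: A-series; mu = 2 gives A_2. The Hessian of g at 0 is [[2, 0], [0, 0]] with rank 1, so corank 1. A Groebner basis of the Jacobian ideal J(g) in C{u,v} is {v^2, u}; counting standard monomials gives mu = 2. Corank 1: A-series; mu = 2 gives A_2. Both have type A_2, hence right-equivalent.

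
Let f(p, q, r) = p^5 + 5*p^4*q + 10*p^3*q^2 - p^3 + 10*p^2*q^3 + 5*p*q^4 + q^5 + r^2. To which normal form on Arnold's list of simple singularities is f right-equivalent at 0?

The Hessian of f at 0 is [[0, 0, 0], [0, 0, 0], [0, 0, 2]] with rank 1, so corank 2. A Groebner basis of the Jacobian ideal J(f) in C{p,q,r} is {q^5, p*q^3 + q^4/4, p^2, r}; counting standard monomials gives mu = 8. Corank 2; j^3 = -p^3 is a perfect cube, so E-series; the 5-jet and mu = 8 give E_8.

E8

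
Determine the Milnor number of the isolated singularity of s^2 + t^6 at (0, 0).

The Hessian of f at 0 has rank 1. Corank 1: A-series; mu = 5 gives A_5.

5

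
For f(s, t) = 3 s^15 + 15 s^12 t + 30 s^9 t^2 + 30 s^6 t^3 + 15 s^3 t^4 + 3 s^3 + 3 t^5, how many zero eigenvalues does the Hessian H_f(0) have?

2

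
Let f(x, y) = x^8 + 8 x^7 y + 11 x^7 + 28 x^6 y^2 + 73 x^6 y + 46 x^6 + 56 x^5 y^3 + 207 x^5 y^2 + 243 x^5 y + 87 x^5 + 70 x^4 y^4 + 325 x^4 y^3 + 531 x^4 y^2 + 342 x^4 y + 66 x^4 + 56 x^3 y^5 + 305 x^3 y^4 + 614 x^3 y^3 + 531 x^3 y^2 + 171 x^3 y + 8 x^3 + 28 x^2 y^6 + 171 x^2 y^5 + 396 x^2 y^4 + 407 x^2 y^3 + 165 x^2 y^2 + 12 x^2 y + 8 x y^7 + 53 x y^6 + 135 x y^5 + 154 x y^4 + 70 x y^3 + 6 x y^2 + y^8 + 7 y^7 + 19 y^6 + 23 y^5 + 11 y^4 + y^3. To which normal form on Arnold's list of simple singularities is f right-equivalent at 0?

E_{7}

The Hessian of f at 0 is [[0, 0], [0, 0]] with rank 0, so corank 2. A Groebner basis of the Jacobian ideal J(f) in C{x,y} is {768*x^2/7 + 768*x*y/7 + y^4 + 8*y^3/7 + 192*y^2/7, x^3 + 12*x^2/7 + 12*x*y/7 + y^3/7 + 3*y^2/7, x^2*y - 8*x^2/7 - 8*x*y/7 - 11*y^3/42 - 2*y^2/7, x*y^2 + y^3/2}; counting standard monomials gives mu = 7. Corank 2; j^3 = (2*x + y)^3 is a perfect cube, so E-series; the 4-jet and mu = 7 give E_7.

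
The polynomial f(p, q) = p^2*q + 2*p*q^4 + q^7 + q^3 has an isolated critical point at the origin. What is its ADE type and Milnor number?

Type D_{4}, Milnor number mu = 4.

The Hessian of f at 0 has rank 0. Corank 2; j^3 = q*(p^2 + q^2) splits into three distinct lines over C (the quadratic factor has nonzero discriminant), so D_4.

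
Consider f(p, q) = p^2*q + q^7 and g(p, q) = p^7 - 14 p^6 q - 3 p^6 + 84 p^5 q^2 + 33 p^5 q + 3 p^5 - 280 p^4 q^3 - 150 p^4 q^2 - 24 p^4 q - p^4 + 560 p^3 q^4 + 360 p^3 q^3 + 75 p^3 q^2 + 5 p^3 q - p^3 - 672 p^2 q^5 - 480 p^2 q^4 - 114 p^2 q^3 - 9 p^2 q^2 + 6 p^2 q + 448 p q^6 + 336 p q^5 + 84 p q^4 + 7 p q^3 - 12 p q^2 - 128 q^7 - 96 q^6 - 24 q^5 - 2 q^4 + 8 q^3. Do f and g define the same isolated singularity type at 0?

The Hessian of f at 0 has rank 0. Corank 2; j^3 = p^2*q has shape L^2 M (L != M), so D-series; mu = 8 gives D_8. The Hessian of g at 0 has rank 0. Corank 2; j^3 = -(p - 2*q)^3 is a perfect cube, so E-series; the 4-jet and mu = 7 give E_7. f is D_8 but g is E_7, hence not right-equivalent.

No.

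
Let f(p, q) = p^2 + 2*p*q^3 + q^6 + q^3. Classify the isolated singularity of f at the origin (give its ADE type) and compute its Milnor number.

Type A2, Milnor number mu = 2.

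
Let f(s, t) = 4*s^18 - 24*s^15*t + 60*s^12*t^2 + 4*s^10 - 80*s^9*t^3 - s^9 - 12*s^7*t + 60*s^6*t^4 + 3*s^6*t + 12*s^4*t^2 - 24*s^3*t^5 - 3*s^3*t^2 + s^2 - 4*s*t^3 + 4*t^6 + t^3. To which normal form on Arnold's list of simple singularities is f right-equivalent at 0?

A_2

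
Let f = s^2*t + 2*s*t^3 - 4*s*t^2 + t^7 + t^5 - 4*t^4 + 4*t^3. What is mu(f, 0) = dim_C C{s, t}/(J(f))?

8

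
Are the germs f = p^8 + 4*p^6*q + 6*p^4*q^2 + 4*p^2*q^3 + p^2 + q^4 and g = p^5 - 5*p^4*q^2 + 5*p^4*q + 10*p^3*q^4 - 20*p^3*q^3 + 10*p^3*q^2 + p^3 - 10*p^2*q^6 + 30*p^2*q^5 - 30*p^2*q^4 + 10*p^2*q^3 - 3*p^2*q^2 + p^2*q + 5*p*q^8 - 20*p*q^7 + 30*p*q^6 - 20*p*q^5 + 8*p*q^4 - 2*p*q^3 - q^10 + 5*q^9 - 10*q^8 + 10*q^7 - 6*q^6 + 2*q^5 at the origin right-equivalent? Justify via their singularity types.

No.

The Hessian of f at 0 is [[2, 0], [0, 0]] with rank 1, so corank 1. A Groebner basis of the Jacobian ideal J(f) in C{p,q} is {q^3, p}; counting standard monomials gives mu = 3. Corank 1: A-series; mu = 3 gives A_3. The Hessian of g at 0 is [[0, 0], [0, 0]] with rank 0, so corank 2. A Groebner basis of the Jacobian ideal J(g) in C{p,q} is {p^3, p^2*q, p^2/4 + p*q^2, -5*p^2/4 - p*q + q^3}; counting standard monomials gives mu = 6. Corank 2; j^3 = p^2*(p + q) has shape L^2 M (L != M), so D-series; mu = 6 gives D_6. f is A_3 but g is D_6, hence not right-equivalent.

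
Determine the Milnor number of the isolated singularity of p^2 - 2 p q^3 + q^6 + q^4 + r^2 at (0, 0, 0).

3

The Hessian of f at 0 has rank 2. Corank 1: A-series; mu = 3 gives A_3.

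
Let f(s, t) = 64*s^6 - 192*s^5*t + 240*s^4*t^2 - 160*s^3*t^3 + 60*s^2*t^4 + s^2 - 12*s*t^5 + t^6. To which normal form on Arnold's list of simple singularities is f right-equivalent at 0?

The Hessian of f at 0 has rank 1. Corank 1: A-series; mu = 5 gives A_5.

A_{5}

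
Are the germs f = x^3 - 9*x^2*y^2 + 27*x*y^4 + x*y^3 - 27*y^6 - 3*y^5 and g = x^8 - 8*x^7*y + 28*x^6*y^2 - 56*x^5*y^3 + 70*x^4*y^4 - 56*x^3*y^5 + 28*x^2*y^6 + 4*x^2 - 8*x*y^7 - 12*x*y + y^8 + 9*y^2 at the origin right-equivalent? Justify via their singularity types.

No.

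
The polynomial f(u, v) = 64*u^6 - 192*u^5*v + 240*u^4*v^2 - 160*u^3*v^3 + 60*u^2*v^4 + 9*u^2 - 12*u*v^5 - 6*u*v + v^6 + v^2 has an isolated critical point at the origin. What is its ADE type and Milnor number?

Type A_5, Milnor number mu = 5.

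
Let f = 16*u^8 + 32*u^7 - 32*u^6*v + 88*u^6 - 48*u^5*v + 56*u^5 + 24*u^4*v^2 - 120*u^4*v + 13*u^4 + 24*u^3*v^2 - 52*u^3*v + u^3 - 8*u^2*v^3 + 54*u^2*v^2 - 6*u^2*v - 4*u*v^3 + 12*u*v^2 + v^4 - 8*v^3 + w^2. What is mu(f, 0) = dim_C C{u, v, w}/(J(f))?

The Hessian of f at 0 has rank 1. Corank 2; j^3 = (u - 2*v)^3 is a perfect cube, so E-series; the 4-jet and mu = 6 give E_6.

6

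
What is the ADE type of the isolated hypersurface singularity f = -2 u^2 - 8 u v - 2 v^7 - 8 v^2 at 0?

A_{6}

The Hessian of f at 0 is [[-4, -8], [-8, -16]] with rank 1, so corank 1. A Groebner basis of the Jacobian ideal J(f) in C{u,v} is {v^6, u + 2*v}; counting standard monomials gives mu = 6. Corank 1: A-series; mu = 6 gives A_6.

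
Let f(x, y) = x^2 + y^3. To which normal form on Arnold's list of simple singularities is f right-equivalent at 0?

A2

The Hessian of f at 0 has rank 1. Corank 1: A-series; mu = 2 gives A_2.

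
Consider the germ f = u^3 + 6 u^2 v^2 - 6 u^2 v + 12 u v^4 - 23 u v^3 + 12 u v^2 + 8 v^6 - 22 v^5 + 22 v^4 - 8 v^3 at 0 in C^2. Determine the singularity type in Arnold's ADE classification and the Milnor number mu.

Type E_{7}, Milnor number mu = 7.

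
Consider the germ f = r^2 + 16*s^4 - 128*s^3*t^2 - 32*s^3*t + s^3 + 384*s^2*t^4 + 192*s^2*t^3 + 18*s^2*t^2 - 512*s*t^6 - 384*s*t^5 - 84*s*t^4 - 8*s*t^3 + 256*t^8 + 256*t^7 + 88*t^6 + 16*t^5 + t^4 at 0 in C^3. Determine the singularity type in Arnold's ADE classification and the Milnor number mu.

Type E6, Milnor number mu = 6.

The Hessian of f at 0 has rank 1. Corank 2; j^3 = s^3 is a perfect cube, so E-series; the 4-jet and mu = 6 give E_6.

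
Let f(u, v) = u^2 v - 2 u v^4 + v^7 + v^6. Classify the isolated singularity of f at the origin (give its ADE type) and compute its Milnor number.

The Hessian of f at 0 is [[0, 0], [0, 0]] with rank 0, so corank 2. A Groebner basis of the Jacobian ideal J(f) in C{u,v} is {-u*v + v^4, u^3, u^2*v, u^2/6 + u*v^2}; counting standard monomials gives mu = 7. Corank 2; j^3 = u^2*v has shape L^2 M (L != M), so D-series; mu = 7 gives D_7.

Type D_7, Milnor number mu = 7.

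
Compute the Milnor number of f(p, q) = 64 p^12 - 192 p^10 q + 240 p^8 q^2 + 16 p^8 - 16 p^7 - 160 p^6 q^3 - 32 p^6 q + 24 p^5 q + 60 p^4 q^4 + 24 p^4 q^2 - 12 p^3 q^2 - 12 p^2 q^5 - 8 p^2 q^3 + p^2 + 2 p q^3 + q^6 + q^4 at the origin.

The Hessian of f at 0 has rank 1. Corank 1: A-series; mu = 3 gives A_3.

3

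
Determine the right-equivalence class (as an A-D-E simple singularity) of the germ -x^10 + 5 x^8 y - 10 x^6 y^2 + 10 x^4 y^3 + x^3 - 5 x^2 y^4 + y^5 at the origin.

E8

The Hessian of f at 0 is [[0, 0], [0, 0]] with rank 0, so corank 2. A Groebner basis of the Jacobian ideal J(f) in C{x,y} is {y^4, x^2}; counting standard monomials gives mu = 8. Corank 2; j^3 = x^3 is a perfect cube, so E-series; the 5-jet and mu = 8 give E_8.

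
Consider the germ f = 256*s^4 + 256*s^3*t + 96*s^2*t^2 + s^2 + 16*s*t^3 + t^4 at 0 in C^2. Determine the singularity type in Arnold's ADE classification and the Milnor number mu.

Type A_{3}, Milnor number mu = 3.

The Hessian of f at 0 has rank 1. Corank 1: A-series; mu = 3 gives A_3.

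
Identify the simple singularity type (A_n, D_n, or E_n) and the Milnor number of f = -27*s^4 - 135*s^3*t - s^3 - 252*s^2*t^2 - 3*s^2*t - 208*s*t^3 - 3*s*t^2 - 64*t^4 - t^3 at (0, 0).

Type E_7, Milnor number mu = 7.

The Hessian of f at 0 has rank 0. Corank 2; j^3 = -(s + t)^3 is a perfect cube, so E-series; the 4-jet and mu = 7 give E_7.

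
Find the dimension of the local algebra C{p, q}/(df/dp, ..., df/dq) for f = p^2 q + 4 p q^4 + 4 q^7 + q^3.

4

The Hessian of f at 0 is [[0, 0], [0, 0]] with rank 0, so corank 2. A Groebner basis of the Jacobian ideal J(f) in C{p,q} is {q^3, p^2 + 3*q^2, p*q}; counting standard monomials gives mu = 4. Corank 2; j^3 = q*(p^2 + q^2) splits into three distinct lines over C (the quadratic factor has nonzero discriminant), so D_4.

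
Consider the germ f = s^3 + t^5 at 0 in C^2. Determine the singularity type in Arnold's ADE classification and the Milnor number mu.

Type E_{8}, Milnor number mu = 8.

The Hessian of f at 0 has rank 0. Corank 2; j^3 = s^3 is a perfect cube, so E-series; the 5-jet and mu = 8 give E_8.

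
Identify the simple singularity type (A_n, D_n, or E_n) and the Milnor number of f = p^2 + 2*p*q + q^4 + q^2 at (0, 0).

Type A3, Milnor number mu = 3.

The Hessian of f at 0 is [[2, 2], [2, 2]] with rank 1, so corank 1. A Groebner basis of the Jacobian ideal J(f) in C{p,q} is {q^3, p + q}; counting standard monomials gives mu = 3. Corank 1: A-series; mu = 3 gives A_3.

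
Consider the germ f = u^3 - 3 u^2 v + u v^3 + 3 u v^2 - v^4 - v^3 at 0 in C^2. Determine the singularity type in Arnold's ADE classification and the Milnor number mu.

Type E7, Milnor number mu = 7.

The Hessian of f at 0 is [[0, 0], [0, 0]] with rank 0, so corank 2. A Groebner basis of the Jacobian ideal J(f) in C{u,v} is {u^3 - 3*u^2*v - 6*u^2 + 12*u*v - 6*v^2, 3*u^2 + u*v^2 - 6*u*v + 3*v^2, 3*u^2 - 6*u*v + v^3 + 3*v^2}; counting standard monomials gives mu = 7. Corank 2; j^3 = (u - v)^3 is a perfect cube, so E-series; the 4-jet and mu = 7 give E_7.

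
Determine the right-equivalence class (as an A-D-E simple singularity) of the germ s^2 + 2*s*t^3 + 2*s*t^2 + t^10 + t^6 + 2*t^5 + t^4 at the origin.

A_{9}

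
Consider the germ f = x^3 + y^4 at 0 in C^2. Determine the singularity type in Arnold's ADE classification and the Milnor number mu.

Type E_{6}, Milnor number mu = 6.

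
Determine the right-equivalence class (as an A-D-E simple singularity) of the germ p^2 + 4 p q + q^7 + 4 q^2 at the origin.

A_{6}

The Hessian of f at 0 has rank 1. Corank 1: A-series; mu = 6 gives A_6.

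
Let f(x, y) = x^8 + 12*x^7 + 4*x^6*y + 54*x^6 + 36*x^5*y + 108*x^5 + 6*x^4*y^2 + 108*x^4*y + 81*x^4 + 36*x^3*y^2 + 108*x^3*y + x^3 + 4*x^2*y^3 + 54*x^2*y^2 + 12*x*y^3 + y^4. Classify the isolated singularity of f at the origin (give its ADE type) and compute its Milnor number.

The Hessian of f at 0 is [[0, 0], [0, 0]] with rank 0, so corank 2. A Groebner basis of the Jacobian ideal J(f) in C{x,y} is {y^4, x*y^2 + y^3/9, x^2}; counting standard monomials gives mu = 6. Corank 2; j^3 = x^3 is a perfect cube, so E-series; the 4-jet and mu = 6 give E_6.

Type E_{6}, Milnor number mu = 6.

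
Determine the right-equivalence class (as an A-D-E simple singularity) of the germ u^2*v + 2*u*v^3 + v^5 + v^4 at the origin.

D5

The Hessian of f at 0 has rank 0. Corank 2; j^3 = u^2*v has shape L^2 M (L != M), so D-series; mu = 5 gives D_5.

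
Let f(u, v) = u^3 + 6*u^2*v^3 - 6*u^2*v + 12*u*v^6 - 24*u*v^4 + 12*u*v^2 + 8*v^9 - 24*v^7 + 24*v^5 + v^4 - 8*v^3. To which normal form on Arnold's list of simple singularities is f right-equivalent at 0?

E6

The Hessian of f at 0 has rank 0. Corank 2; j^3 = (u - 2*v)^3 is a perfect cube, so E-series; the 4-jet and mu = 6 give E_6.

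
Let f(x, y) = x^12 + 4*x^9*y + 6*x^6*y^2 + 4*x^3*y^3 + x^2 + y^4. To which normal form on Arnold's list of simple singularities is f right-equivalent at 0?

The Hessian of f at 0 is [[2, 0], [0, 0]] with rank 1, so corank 1. A Groebner basis of the Jacobian ideal J(f) in C{x,y} is {y^3, x}; counting standard monomials gives mu = 3. Corank 1: A-series; mu = 3 gives A_3.

A3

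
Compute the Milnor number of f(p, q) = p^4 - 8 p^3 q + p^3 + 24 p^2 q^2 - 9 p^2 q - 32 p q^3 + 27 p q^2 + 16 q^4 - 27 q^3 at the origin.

The Hessian of f at 0 has rank 0. Corank 2; j^3 = (p - 3*q)^3 is a perfect cube, so E-series; the 4-jet and mu = 6 give E_6.

6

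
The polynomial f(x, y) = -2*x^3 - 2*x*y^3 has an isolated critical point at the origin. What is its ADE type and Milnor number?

Type E7, Milnor number mu = 7.

The Hessian of f at 0 is [[0, 0], [0, 0]] with rank 0, so corank 2. A Groebner basis of the Jacobian ideal J(f) in C{x,y} is {x^3, x*y^2, 3*x^2 + y^3}; counting standard monomials gives mu = 7. Corank 2; j^3 = -2*x^3 is a perfect cube, so E-series; the 4-jet and mu = 7 give E_7.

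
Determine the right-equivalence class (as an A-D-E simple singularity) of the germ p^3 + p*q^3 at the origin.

E_{7}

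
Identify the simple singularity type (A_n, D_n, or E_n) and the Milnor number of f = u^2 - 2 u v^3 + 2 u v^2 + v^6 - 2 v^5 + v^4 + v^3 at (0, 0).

Type A_{2}, Milnor number mu = 2.

The Hessian of f at 0 is [[2, 0], [0, 0]] with rank 1, so corank 1. A Groebner basis of the Jacobian ideal J(f) in C{u,v} is {v^2, u}; counting standard monomials gives mu = 2. Corank 1: A-series; mu = 2 gives A_2.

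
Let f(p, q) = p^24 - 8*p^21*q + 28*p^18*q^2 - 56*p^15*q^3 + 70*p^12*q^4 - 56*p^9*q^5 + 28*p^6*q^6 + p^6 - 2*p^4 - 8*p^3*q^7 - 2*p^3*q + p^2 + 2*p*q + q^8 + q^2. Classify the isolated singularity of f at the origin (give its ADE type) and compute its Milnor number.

The Hessian of f at 0 has rank 1. Corank 1: A-series; mu = 7 gives A_7.

Type A_7, Milnor number mu = 7.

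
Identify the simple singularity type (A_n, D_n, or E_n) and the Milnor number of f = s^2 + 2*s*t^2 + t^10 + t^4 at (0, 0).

Type A_{9}, Milnor number mu = 9.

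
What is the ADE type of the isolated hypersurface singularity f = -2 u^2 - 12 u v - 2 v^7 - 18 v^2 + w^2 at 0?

A_6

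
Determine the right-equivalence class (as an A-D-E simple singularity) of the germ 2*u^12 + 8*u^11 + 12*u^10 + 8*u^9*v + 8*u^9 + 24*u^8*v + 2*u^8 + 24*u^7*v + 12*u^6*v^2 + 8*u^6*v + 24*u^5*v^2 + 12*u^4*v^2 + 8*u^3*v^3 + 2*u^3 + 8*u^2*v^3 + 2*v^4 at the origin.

E_6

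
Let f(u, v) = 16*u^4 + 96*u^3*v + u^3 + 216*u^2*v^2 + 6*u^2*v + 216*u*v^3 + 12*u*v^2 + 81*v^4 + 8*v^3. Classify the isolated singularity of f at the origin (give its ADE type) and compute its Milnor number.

The Hessian of f at 0 is [[0, 0], [0, 0]] with rank 0, so corank 2. A Groebner basis of the Jacobian ideal J(f) in C{u,v} is {v^4, u*v^2 + 11*v^3/6, u^2 + 4*u*v + 4*v^2}; counting standard monomials gives mu = 6. Corank 2; j^3 = (u + 2*v)^3 is a perfect cube, so E-series; the 4-jet and mu = 6 give E_6.

Type E_6, Milnor number mu = 6.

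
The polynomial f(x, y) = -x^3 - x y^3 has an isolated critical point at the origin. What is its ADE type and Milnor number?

The Hessian of f at 0 is [[0, 0], [0, 0]] with rank 0, so corank 2. A Groebner basis of the Jacobian ideal J(f) in C{x,y} is {x^3, x*y^2, 3*x^2 + y^3}; counting standard monomials gives mu = 7. Corank 2; j^3 = -x^3 is a perfect cube, so E-series; the 4-jet and mu = 7 give E_7.

Type E_7, Milnor number mu = 7.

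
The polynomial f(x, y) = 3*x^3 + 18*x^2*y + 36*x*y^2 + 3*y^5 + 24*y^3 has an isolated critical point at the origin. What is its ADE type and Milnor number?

Type E8, Milnor number mu = 8.

The Hessian of f at 0 is [[0, 0], [0, 0]] with rank 0, so corank 2. A Groebner basis of the Jacobian ideal J(f) in C{x,y} is {y^4, x^2 + 4*x*y + 4*y^2}; counting standard monomials gives mu = 8. Corank 2; j^3 = 3*(x + 2*y)^3 is a perfect cube, so E-series; the 5-jet and mu = 8 give E_8.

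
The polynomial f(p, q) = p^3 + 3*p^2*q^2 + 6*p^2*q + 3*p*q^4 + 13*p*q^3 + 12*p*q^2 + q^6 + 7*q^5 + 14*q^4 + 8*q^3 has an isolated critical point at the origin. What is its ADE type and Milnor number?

Type E7, Milnor number mu = 7.

The Hessian of f at 0 is [[0, 0], [0, 0]] with rank 0, so corank 2. A Groebner basis of the Jacobian ideal J(f) in C{p,q} is {-p^2 - 4*p*q + q^4 - q^3/3 - 4*q^2, p^3 + 10*p^2 + 40*p*q + 34*q^3/3 + 40*q^2, p^2*q - 11*p^2/3 - 44*p*q/3 - 47*q^3/9 - 44*q^2/3, p^2 + p*q^2 + 4*p*q + 7*q^3/3 + 4*q^2}; counting standard monomials gives mu = 7. Corank 2; j^3 = (p + 2*q)^3 is a perfect cube, so E-series; the 4-jet and mu = 7 give E_7.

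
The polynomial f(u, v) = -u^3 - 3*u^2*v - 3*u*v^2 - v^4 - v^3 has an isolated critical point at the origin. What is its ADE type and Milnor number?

Type E_6, Milnor number mu = 6.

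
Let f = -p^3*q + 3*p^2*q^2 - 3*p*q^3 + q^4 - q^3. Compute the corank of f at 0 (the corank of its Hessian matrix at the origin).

2

Hessian at 0 has rank 0.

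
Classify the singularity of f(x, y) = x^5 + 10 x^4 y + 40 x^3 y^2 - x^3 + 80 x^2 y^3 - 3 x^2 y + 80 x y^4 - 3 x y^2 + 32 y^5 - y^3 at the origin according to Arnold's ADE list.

The Hessian of f at 0 has rank 0. Corank 2; j^3 = -(x + y)^3 is a perfect cube, so E-series; the 5-jet and mu = 8 give E_8.

E_{8}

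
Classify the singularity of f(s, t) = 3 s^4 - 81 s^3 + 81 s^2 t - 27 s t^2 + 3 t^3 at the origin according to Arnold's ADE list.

E6

The Hessian of f at 0 has rank 0. Corank 2; j^3 = -3*(3*s - t)^3 is a perfect cube, so E-series; the 4-jet and mu = 6 give E_6.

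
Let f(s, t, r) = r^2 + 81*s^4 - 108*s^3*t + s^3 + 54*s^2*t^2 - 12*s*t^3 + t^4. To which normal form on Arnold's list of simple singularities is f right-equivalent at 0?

The Hessian of f at 0 has rank 1. Corank 2; j^3 = s^3 is a perfect cube, so E-series; the 4-jet and mu = 6 give E_6.

E6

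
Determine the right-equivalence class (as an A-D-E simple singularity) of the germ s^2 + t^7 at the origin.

A6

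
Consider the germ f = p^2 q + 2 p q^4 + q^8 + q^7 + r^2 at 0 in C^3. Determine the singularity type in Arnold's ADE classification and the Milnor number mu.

Type D_{9}, Milnor number mu = 9.

The Hessian of f at 0 has rank 1. Corank 2; j^3 = p^2*q has shape L^2 M (L != M), so D-series; mu = 9 gives D_9.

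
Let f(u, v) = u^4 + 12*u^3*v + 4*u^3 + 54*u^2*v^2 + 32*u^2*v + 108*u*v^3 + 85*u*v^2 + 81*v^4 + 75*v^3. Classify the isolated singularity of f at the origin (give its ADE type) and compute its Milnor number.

Type D5, Milnor number mu = 5.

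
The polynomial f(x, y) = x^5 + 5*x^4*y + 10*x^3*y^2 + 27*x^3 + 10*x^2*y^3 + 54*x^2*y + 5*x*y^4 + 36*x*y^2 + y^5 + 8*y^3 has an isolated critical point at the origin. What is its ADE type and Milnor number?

Type E_{8}, Milnor number mu = 8.

The Hessian of f at 0 is [[0, 0], [0, 0]] with rank 0, so corank 2. A Groebner basis of the Jacobian ideal J(f) in C{x,y} is {y^5, x*y^3 + 3*y^4/4, x^2 + 4*x*y/3 + 4*y^2/9}; counting standard monomials gives mu = 8. Corank 2; j^3 = (3*x + 2*y)^3 is a perfect cube, so E-series; the 5-jet and mu = 8 give E_8.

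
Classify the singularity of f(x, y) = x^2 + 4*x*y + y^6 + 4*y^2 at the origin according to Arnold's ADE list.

A5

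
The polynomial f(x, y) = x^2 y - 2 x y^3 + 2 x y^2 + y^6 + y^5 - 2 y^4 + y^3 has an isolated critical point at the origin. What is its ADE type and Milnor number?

Type D_{7}, Milnor number mu = 7.

The Hessian of f at 0 has rank 0. Corank 2; j^3 = y*(x + y)^2 has shape L^2 M (L != M), so D-series; mu = 7 gives D_7.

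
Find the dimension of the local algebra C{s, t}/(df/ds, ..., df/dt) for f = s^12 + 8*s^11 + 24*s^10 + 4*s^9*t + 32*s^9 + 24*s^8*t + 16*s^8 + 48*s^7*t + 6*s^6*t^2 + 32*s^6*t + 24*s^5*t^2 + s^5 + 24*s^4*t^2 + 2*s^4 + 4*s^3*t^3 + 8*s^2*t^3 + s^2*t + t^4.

5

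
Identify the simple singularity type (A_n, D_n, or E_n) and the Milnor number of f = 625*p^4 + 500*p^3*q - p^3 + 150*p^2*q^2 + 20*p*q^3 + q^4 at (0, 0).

The Hessian of f at 0 is [[0, 0], [0, 0]] with rank 0, so corank 2. A Groebner basis of the Jacobian ideal J(f) in C{p,q} is {q^4, p*q^2 + q^3/15, p^2}; counting standard monomials gives mu = 6. Corank 2; j^3 = -p^3 is a perfect cube, so E-series; the 4-jet and mu = 6 give E_6.

Type E_6, Milnor number mu = 6.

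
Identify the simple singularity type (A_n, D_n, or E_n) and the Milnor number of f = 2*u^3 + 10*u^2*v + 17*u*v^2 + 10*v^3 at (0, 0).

The Hessian of f at 0 is [[0, 0], [0, 0]] with rank 0, so corank 2. A Groebner basis of the Jacobian ideal J(f) in C{u,v} is {v^3, u^2 - 11*v^2/2, u*v + 5*v^2/2}; counting standard monomials gives mu = 4. Corank 2; j^3 = (u + 2*v)*(2*u^2 + 6*u*v + 5*v^2) splits into three distinct lines over C (the quadratic factor has nonzero discriminant), so D_4.

Type D_4, Milnor number mu = 4.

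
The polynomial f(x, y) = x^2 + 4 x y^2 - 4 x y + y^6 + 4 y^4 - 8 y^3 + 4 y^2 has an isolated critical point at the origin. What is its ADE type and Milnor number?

The Hessian of f at 0 has rank 1. Corank 1: A-series; mu = 5 gives A_5.

Type A_{5}, Milnor number mu = 5.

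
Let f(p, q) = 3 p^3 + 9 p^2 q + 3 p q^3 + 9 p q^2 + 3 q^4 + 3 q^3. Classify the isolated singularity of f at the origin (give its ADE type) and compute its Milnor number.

Type E_7, Milnor number mu = 7.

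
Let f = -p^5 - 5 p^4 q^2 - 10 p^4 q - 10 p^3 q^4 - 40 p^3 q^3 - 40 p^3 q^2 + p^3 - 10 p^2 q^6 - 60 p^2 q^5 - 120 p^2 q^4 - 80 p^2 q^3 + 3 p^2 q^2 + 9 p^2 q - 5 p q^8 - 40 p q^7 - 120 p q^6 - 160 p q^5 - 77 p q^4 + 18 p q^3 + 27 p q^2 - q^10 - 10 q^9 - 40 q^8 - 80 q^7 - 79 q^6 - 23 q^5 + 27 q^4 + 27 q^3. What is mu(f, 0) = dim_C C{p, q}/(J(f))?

8

The Hessian of f at 0 is [[0, 0], [0, 0]] with rank 0, so corank 2. A Groebner basis of the Jacobian ideal J(f) in C{p,q} is {-11*p^2/4 + p*q^3 - 11*p*q^2/2 - 33*p*q/2 - 33*q^3/2 - 99*q^2/4, p^2 + 2*p*q^2 + 6*p*q + q^4 + 6*q^3 + 9*q^2, p^3 + 9*p^2/2 - 18*p*q^2 + 27*p*q - 27*q^3 + 81*q^2/2, p^2*q - p^2/2 + 5*p*q^2 - 3*p*q + 6*q^3 - 9*q^2/2}; counting standard monomials gives mu = 8. Corank 2; j^3 = (p + 3*q)^3 is a perfect cube, so E-series; the 5-jet and mu = 8 give E_8.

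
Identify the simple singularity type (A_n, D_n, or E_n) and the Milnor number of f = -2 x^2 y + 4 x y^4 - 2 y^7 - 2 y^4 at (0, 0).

The Hessian of f at 0 has rank 0. Corank 2; j^3 = -2*x^2*y has shape L^2 M (L != M), so D-series; mu = 5 gives D_5.

Type D_5, Milnor number mu = 5.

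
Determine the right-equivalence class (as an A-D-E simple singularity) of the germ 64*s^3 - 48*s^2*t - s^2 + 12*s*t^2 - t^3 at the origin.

A2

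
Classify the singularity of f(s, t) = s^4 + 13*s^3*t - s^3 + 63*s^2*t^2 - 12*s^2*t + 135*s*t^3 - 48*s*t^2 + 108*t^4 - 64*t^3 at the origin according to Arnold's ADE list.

E7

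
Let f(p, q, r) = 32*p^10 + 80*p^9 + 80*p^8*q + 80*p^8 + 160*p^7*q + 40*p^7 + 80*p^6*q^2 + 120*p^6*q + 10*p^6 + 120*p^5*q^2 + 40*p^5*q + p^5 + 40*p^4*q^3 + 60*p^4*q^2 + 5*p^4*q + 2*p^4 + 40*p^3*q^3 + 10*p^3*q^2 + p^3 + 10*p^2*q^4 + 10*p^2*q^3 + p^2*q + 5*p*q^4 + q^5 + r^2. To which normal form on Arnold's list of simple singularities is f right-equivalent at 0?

The Hessian of f at 0 has rank 1. Corank 2; j^3 = p^2*(p + q) has shape L^2 M (L != M), so D-series; mu = 6 gives D_6.

D6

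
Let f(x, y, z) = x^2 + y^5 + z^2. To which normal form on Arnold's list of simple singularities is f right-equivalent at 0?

The Hessian of f at 0 has rank 2. Corank 1: A-series; mu = 4 gives A_4.

A4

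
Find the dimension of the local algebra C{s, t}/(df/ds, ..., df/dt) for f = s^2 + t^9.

8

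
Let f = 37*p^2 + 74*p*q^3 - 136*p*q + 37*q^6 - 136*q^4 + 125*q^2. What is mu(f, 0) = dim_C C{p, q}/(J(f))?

1

The Hessian of f at 0 is [[74, -136], [-136, 250]] with rank 2, so corank 0. A Groebner basis of the Jacobian ideal J(f) in C{p,q} is {p, q}; counting standard monomials gives mu = 1. Corank 0: nondegenerate Morse point, so A_1.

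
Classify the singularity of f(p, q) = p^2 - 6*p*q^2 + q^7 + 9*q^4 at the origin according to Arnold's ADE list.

The Hessian of f at 0 is [[2, 0], [0, 0]] with rank 1, so corank 1. A Groebner basis of the Jacobian ideal J(f) in C{p,q} is {p^3, -p/3 + q^2}; counting standard monomials gives mu = 6. Corank 1: A-series; mu = 6 gives A_6.

A_{6}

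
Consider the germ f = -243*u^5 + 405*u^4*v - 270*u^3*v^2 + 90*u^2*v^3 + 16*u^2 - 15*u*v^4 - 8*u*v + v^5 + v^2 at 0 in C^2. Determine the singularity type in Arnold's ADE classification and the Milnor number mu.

Type A4, Milnor number mu = 4.

The Hessian of f at 0 has rank 1. Corank 1: A-series; mu = 4 gives A_4.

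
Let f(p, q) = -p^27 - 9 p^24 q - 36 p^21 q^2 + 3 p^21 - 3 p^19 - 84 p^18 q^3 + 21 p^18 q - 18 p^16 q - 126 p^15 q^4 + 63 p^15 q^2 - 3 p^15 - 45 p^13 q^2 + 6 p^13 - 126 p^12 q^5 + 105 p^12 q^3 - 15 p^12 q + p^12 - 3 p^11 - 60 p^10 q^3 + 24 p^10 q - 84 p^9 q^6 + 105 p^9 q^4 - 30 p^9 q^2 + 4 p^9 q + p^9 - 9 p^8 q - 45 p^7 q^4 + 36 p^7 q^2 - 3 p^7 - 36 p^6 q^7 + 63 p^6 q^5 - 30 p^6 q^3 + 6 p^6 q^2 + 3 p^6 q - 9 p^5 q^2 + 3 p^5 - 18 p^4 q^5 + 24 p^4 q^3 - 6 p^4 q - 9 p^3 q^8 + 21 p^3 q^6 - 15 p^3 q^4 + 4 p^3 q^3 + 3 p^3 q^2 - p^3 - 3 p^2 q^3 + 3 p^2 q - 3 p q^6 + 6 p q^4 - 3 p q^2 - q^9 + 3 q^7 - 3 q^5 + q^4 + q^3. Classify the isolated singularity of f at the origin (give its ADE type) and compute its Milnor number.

The Hessian of f at 0 has rank 0. Corank 2; j^3 = -(p - q)^3 is a perfect cube, so E-series; the 4-jet and mu = 6 give E_6.

Type E_6, Milnor number mu = 6.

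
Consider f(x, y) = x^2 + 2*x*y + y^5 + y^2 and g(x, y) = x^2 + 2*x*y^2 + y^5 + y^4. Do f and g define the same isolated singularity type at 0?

Yes.

The Hessian of f at 0 has rank 1. Corank 1: A-series; mu = 4 gives A_4. The Hessian of g at 0 has rank 1. Corank 1: A-series; mu = 4 gives A_4. Both have type A_4, hence right-equivalent.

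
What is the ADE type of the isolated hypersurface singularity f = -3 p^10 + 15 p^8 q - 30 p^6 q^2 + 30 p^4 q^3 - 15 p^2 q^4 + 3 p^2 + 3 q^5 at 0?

A_{4}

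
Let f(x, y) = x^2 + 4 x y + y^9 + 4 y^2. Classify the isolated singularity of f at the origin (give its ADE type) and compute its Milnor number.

The Hessian of f at 0 has rank 1. Corank 1: A-series; mu = 8 gives A_8.

Type A_8, Milnor number mu = 8.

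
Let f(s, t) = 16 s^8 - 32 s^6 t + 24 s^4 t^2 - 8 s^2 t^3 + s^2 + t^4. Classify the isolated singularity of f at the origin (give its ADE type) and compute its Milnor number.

The Hessian of f at 0 has rank 1. Corank 1: A-series; mu = 3 gives A_3.

Type A_3, Milnor number mu = 3.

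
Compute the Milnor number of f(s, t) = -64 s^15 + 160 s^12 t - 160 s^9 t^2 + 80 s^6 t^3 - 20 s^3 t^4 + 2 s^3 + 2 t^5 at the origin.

8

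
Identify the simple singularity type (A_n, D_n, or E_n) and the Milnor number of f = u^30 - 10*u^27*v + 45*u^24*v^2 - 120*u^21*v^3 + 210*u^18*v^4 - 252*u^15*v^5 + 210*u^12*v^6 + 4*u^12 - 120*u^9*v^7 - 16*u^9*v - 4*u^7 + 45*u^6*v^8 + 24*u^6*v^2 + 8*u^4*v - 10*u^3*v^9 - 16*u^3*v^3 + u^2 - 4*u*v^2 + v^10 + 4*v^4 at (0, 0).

The Hessian of f at 0 has rank 1. Corank 1: A-series; mu = 9 gives A_9.

Type A9, Milnor number mu = 9.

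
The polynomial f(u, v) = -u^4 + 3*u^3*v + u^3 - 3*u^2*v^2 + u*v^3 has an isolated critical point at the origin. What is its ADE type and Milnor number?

The Hessian of f at 0 is [[0, 0], [0, 0]] with rank 0, so corank 2. A Groebner basis of the Jacobian ideal J(f) in C{u,v} is {3*u^2 + v^4 + v^3, u^3, u^2*v - u^2 - v^3/3, -2*u^2 + u*v^2 - 2*v^3/3}; counting standard monomials gives mu = 7. Corank 2; j^3 = u^3 is a perfect cube, so E-series; the 4-jet and mu = 7 give E_7.

Type E_{7}, Milnor number mu = 7.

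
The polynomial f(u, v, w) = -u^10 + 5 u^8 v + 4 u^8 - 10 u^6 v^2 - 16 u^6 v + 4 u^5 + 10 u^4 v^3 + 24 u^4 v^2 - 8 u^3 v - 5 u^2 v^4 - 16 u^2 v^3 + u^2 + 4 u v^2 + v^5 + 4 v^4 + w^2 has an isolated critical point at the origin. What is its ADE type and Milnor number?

Type A4, Milnor number mu = 4.

The Hessian of f at 0 is [[2, 0, 0], [0, 0, 0], [0, 0, 2]] with rank 2, so corank 1. A Groebner basis of the Jacobian ideal J(f) in C{u,v,w} is {u^2, u/2 + v^2, w}; counting standard monomials gives mu = 4. Corank 1: A-series; mu = 4 gives A_4.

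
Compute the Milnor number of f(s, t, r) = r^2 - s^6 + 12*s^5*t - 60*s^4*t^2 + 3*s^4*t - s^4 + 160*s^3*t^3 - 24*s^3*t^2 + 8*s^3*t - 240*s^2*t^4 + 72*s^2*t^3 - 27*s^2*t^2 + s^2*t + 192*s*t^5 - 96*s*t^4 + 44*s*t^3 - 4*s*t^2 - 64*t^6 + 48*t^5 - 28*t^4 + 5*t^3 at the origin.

4

The Hessian of f at 0 is [[0, 0, 0], [0, 0, 0], [0, 0, 2]] with rank 1, so corank 2. A Groebner basis of the Jacobian ideal J(f) in C{s,t,r} is {t^3, s^2 - t^2, s*t - 2*t^2, r}; counting standard monomials gives mu = 4. Corank 2; j^3 = t*(s^2 - 4*s*t + 5*t^2) splits into three distinct lines over C (the quadratic factor has nonzero discriminant), so D_4.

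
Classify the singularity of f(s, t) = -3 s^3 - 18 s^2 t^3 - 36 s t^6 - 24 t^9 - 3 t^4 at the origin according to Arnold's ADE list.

The Hessian of f at 0 has rank 0. Corank 2; j^3 = -3*s^3 is a perfect cube, so E-series; the 4-jet and mu = 6 give E_6.

E_{6}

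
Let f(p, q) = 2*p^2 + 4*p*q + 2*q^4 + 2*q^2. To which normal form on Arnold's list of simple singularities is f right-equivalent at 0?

The Hessian of f at 0 is [[4, 4], [4, 4]] with rank 1, so corank 1. A Groebner basis of the Jacobian ideal J(f) in C{p,q} is {q^3, p + q}; counting standard monomials gives mu = 3. Corank 1: A-series; mu = 3 gives A_3.

A3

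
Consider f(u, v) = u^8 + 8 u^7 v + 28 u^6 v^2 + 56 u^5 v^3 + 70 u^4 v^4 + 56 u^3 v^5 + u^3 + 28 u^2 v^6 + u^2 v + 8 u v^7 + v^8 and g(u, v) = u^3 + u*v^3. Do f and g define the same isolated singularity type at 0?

No.

The Hessian of f at 0 is [[0, 0], [0, 0]] with rank 0, so corank 2. A Groebner basis of the Jacobian ideal J(f) in C{u,v} is {-u*v/8 + v^7, u*v^2, u^2 + u*v}; counting standard monomials gives mu = 9. Corank 2; j^3 = u^2*(u + v) has shape L^2 M (L != M), so D-series; mu = 9 gives D_9. The Hessian of g at 0 is [[0, 0], [0, 0]] with rank 0, so corank 2. A Groebner basis of the Jacobian ideal J(g) in C{u,v} is {u^3, u*v^2, 3*u^2 + v^3}; counting standard monomials gives mu = 7. Corank 2; j^3 = u^3 is a perfect cube, so E-series; the 4-jet and mu = 7 give E_7. f is D_9 but g is E_7, hence not right-equivalent.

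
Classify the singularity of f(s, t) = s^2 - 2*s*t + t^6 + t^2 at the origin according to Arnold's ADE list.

The Hessian of f at 0 has rank 1. Corank 1: A-series; mu = 5 gives A_5.

A_{5}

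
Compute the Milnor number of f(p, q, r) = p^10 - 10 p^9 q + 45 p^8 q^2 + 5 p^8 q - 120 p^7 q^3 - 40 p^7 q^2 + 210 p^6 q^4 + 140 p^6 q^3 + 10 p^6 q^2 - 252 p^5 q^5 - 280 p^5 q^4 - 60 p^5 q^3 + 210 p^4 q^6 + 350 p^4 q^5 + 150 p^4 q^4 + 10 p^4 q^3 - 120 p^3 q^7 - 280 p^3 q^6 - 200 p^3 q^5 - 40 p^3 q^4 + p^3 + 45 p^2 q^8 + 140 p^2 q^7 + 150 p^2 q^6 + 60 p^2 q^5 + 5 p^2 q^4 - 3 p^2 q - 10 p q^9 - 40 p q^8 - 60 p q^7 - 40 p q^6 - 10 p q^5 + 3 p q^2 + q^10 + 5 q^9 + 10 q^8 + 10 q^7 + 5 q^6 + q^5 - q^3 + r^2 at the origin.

The Hessian of f at 0 is [[0, 0, 0], [0, 0, 0], [0, 0, 2]] with rank 1, so corank 2. A Groebner basis of the Jacobian ideal J(f) in C{p,q,r} is {q^4, p^2 - 2*p*q + q^2, r}; counting standard monomials gives mu = 8. Corank 2; j^3 = (p - q)^3 is a perfect cube, so E-series; the 5-jet and mu = 8 give E_8.

8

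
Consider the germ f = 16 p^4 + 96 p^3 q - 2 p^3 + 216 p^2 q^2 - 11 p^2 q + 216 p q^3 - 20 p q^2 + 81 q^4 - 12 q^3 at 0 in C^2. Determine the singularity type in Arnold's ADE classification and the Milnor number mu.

The Hessian of f at 0 is [[0, 0], [0, 0]] with rank 0, so corank 2. A Groebner basis of the Jacobian ideal J(f) in C{p,q} is {p*q^2 - p*q/4 - q^2/2, p*q/8 + q^3 + q^2/4, p^2 + 7*p*q/2 + 3*q^2}; counting standard monomials gives mu = 5. Corank 2; j^3 = -(p + 2*q)^2*(2*p + 3*q) has shape L^2 M (L != M), so D-series; mu = 5 gives D_5.

Type D_{5}, Milnor number mu = 5.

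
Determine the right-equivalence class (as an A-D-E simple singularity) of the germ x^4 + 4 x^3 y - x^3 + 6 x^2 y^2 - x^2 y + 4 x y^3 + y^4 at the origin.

D_{5}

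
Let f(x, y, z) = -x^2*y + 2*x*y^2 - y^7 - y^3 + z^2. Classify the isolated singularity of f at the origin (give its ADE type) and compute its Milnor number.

The Hessian of f at 0 has rank 1. Corank 2; j^3 = -y*(x - y)^2 has shape L^2 M (L != M), so D-series; mu = 8 gives D_8.

Type D_8, Milnor number mu = 8.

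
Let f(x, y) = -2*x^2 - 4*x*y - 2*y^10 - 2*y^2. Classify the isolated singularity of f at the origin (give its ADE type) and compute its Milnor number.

Type A9, Milnor number mu = 9.

The Hessian of f at 0 is [[-4, -4], [-4, -4]] with rank 1, so corank 1. A Groebner basis of the Jacobian ideal J(f) in C{x,y} is {y^9, x + y}; counting standard monomials gives mu = 9. Corank 1: A-series; mu = 9 gives A_9.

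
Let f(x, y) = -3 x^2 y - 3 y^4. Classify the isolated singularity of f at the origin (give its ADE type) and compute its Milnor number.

Type D_{5}, Milnor number mu = 5.

The Hessian of f at 0 has rank 0. Corank 2; j^3 = -3*x^2*y has shape L^2 M (L != M), so D-series; mu = 5 gives D_5.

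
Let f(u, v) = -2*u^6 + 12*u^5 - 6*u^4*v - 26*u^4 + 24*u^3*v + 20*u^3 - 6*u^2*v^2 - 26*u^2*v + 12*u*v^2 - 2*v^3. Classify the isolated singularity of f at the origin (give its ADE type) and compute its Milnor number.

Type D_{4}, Milnor number mu = 4.

The Hessian of f at 0 has rank 0. Corank 2; j^3 = 2*(2*u - v)*(5*u^2 - 4*u*v + v^2) splits into three distinct lines over C (the quadratic factor has nonzero discriminant), so D_4.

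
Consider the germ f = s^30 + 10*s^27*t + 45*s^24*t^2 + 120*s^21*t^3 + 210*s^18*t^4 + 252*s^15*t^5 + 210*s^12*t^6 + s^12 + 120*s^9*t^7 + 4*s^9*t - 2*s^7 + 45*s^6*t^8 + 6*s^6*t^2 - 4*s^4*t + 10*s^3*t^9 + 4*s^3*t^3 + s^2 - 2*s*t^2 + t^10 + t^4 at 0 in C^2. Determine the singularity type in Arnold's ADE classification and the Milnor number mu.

Type A_{9}, Milnor number mu = 9.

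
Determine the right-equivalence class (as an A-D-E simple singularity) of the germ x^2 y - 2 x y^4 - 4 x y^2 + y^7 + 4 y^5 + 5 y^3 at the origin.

D_{4}

The Hessian of f at 0 is [[0, 0], [0, 0]] with rank 0, so corank 2. A Groebner basis of the Jacobian ideal J(f) in C{x,y} is {y^3, x^2 - y^2, x*y - 2*y^2}; counting standard monomials gives mu = 4. Corank 2; j^3 = y*(x^2 - 4*x*y + 5*y^2) splits into three distinct lines over C (the quadratic factor has nonzero discriminant), so D_4.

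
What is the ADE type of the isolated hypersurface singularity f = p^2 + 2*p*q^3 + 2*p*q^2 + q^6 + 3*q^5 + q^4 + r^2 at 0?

A_4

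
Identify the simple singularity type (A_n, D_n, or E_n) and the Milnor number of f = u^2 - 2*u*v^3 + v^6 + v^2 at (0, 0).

Type A1, Milnor number mu = 1.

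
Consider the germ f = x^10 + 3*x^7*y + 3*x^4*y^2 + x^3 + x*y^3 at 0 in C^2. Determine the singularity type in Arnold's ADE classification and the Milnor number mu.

The Hessian of f at 0 has rank 0. Corank 2; j^3 = x^3 is a perfect cube, so E-series; the 4-jet and mu = 7 give E_7.

Type E_7, Milnor number mu = 7.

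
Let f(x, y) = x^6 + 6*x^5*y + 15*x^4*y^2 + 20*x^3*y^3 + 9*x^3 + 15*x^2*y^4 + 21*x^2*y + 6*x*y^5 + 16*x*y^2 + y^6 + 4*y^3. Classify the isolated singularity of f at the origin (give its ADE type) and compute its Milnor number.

Type D_7, Milnor number mu = 7.

The Hessian of f at 0 has rank 0. Corank 2; j^3 = (x + y)*(3*x + 2*y)^2 has shape L^2 M (L != M), so D-series; mu = 7 gives D_7.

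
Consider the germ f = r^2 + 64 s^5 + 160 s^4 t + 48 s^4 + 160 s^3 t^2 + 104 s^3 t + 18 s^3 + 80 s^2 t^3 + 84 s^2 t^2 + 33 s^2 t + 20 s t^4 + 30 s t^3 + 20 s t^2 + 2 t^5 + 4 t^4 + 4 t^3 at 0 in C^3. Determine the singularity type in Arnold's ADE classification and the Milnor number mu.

The Hessian of f at 0 is [[0, 0, 0], [0, 0, 0], [0, 0, 2]] with rank 1, so corank 2. A Groebner basis of the Jacobian ideal J(f) in C{s,t,r} is {s^3 + 75*s^2 + 92*s*t + 28*t^2, s^2*t - 117*s^2 - 144*s*t - 44*t^2, 729*s^2/4 + s*t^2 + 225*s*t + 69*t^2, -567*s^2/2 - 351*s*t + t^3 - 108*t^2, r}; counting standard monomials gives mu = 6. Corank 2; j^3 = (2*s + t)*(3*s + 2*t)^2 has shape L^2 M (L != M), so D-series; mu = 6 gives D_6.

Type D_6, Milnor number mu = 6.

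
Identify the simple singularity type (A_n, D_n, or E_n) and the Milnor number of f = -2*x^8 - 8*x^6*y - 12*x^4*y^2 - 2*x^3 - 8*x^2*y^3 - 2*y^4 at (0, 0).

Type E_6, Milnor number mu = 6.

The Hessian of f at 0 has rank 0. Corank 2; j^3 = -2*x^3 is a perfect cube, so E-series; the 4-jet and mu = 6 give E_6.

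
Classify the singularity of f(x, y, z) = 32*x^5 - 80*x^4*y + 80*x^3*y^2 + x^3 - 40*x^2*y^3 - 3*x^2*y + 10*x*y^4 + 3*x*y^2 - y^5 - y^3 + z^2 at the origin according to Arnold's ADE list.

E_{8}

The Hessian of f at 0 has rank 1. Corank 2; j^3 = (x - y)^3 is a perfect cube, so E-series; the 5-jet and mu = 8 give E_8.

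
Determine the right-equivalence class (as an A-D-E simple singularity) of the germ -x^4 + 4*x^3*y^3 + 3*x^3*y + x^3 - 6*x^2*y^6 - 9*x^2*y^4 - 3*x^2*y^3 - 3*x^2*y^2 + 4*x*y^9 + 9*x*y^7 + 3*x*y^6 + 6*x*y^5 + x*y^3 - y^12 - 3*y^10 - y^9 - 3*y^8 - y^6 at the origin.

E_7

The Hessian of f at 0 has rank 0. Corank 2; j^3 = x^3 is a perfect cube, so E-series; the 4-jet and mu = 7 give E_7.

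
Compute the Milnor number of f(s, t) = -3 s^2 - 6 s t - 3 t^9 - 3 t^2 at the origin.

8

The Hessian of f at 0 has rank 1. Corank 1: A-series; mu = 8 gives A_8.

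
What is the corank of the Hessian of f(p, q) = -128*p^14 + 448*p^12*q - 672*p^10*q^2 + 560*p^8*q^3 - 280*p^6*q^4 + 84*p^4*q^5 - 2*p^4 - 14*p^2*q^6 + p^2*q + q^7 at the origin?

2

Hessian at 0 has rank 0.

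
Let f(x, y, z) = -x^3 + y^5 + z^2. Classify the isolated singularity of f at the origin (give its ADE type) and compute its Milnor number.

Type E_8, Milnor number mu = 8.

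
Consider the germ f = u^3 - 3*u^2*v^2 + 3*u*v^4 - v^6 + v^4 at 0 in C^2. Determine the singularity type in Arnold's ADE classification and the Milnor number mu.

Type E_{6}, Milnor number mu = 6.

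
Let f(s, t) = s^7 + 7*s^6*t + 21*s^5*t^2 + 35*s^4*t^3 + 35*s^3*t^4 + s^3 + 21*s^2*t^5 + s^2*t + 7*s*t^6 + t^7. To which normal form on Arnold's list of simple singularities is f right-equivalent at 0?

The Hessian of f at 0 has rank 0. Corank 2; j^3 = s^2*(s + t) has shape L^2 M (L != M), so D-series; mu = 8 gives D_8.

D8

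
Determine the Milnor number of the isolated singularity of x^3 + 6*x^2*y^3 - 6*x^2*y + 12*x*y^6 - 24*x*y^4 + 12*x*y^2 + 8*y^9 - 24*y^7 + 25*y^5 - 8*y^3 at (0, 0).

8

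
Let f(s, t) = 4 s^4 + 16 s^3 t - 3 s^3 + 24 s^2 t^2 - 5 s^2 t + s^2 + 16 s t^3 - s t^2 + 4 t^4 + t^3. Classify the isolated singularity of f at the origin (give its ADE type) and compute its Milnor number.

Type A_2, Milnor number mu = 2.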